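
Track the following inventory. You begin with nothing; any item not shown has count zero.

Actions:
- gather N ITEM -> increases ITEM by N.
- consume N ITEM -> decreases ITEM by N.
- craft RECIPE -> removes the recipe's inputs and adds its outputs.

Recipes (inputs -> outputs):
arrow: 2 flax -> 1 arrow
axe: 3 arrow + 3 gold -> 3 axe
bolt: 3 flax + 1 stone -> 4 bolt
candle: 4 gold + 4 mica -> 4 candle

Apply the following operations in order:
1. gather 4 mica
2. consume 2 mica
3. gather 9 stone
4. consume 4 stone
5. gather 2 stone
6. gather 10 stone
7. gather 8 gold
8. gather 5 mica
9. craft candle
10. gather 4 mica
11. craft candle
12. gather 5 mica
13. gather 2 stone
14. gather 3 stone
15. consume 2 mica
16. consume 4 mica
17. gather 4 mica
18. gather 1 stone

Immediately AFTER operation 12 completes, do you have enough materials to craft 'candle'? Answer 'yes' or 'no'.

Answer: no

Derivation:
After 1 (gather 4 mica): mica=4
After 2 (consume 2 mica): mica=2
After 3 (gather 9 stone): mica=2 stone=9
After 4 (consume 4 stone): mica=2 stone=5
After 5 (gather 2 stone): mica=2 stone=7
After 6 (gather 10 stone): mica=2 stone=17
After 7 (gather 8 gold): gold=8 mica=2 stone=17
After 8 (gather 5 mica): gold=8 mica=7 stone=17
After 9 (craft candle): candle=4 gold=4 mica=3 stone=17
After 10 (gather 4 mica): candle=4 gold=4 mica=7 stone=17
After 11 (craft candle): candle=8 mica=3 stone=17
After 12 (gather 5 mica): candle=8 mica=8 stone=17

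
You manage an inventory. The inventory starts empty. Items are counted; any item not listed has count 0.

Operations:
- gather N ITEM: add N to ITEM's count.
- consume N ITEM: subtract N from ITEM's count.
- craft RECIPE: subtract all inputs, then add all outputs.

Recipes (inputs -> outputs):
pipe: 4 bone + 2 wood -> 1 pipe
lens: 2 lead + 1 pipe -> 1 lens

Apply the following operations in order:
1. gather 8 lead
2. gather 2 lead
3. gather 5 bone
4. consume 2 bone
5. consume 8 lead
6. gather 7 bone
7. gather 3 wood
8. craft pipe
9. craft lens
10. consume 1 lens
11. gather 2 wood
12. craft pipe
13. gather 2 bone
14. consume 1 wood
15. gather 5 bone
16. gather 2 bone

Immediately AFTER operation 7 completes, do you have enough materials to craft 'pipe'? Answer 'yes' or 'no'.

Answer: yes

Derivation:
After 1 (gather 8 lead): lead=8
After 2 (gather 2 lead): lead=10
After 3 (gather 5 bone): bone=5 lead=10
After 4 (consume 2 bone): bone=3 lead=10
After 5 (consume 8 lead): bone=3 lead=2
After 6 (gather 7 bone): bone=10 lead=2
After 7 (gather 3 wood): bone=10 lead=2 wood=3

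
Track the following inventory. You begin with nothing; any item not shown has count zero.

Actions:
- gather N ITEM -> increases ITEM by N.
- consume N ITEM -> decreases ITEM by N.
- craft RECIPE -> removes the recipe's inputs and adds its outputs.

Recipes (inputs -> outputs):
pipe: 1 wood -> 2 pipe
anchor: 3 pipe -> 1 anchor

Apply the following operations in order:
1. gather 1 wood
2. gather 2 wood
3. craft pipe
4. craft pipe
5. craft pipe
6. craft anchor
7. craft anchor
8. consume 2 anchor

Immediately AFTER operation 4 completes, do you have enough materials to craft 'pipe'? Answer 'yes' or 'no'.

After 1 (gather 1 wood): wood=1
After 2 (gather 2 wood): wood=3
After 3 (craft pipe): pipe=2 wood=2
After 4 (craft pipe): pipe=4 wood=1

Answer: yes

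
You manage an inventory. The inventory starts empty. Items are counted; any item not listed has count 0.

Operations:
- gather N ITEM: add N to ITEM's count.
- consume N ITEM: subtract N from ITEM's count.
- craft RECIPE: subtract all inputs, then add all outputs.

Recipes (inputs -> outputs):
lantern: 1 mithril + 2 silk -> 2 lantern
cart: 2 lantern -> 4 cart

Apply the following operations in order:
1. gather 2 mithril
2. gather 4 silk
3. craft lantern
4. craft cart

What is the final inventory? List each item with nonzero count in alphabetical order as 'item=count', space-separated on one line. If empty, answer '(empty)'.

After 1 (gather 2 mithril): mithril=2
After 2 (gather 4 silk): mithril=2 silk=4
After 3 (craft lantern): lantern=2 mithril=1 silk=2
After 4 (craft cart): cart=4 mithril=1 silk=2

Answer: cart=4 mithril=1 silk=2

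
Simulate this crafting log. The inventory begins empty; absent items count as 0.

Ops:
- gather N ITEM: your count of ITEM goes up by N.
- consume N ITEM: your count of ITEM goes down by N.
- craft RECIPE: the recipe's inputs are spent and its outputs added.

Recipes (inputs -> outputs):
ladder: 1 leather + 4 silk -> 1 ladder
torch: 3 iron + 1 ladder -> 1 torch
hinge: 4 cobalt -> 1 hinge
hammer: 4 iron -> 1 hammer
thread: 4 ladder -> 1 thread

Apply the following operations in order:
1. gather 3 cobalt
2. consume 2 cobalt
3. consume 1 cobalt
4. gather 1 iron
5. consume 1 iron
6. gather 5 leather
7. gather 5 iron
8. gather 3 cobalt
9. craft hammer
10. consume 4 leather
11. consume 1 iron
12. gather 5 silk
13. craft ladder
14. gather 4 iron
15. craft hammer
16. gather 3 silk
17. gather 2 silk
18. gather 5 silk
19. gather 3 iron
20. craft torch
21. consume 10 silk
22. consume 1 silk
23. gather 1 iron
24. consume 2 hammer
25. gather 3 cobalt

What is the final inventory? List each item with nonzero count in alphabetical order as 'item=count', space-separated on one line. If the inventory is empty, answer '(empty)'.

After 1 (gather 3 cobalt): cobalt=3
After 2 (consume 2 cobalt): cobalt=1
After 3 (consume 1 cobalt): (empty)
After 4 (gather 1 iron): iron=1
After 5 (consume 1 iron): (empty)
After 6 (gather 5 leather): leather=5
After 7 (gather 5 iron): iron=5 leather=5
After 8 (gather 3 cobalt): cobalt=3 iron=5 leather=5
After 9 (craft hammer): cobalt=3 hammer=1 iron=1 leather=5
After 10 (consume 4 leather): cobalt=3 hammer=1 iron=1 leather=1
After 11 (consume 1 iron): cobalt=3 hammer=1 leather=1
After 12 (gather 5 silk): cobalt=3 hammer=1 leather=1 silk=5
After 13 (craft ladder): cobalt=3 hammer=1 ladder=1 silk=1
After 14 (gather 4 iron): cobalt=3 hammer=1 iron=4 ladder=1 silk=1
After 15 (craft hammer): cobalt=3 hammer=2 ladder=1 silk=1
After 16 (gather 3 silk): cobalt=3 hammer=2 ladder=1 silk=4
After 17 (gather 2 silk): cobalt=3 hammer=2 ladder=1 silk=6
After 18 (gather 5 silk): cobalt=3 hammer=2 ladder=1 silk=11
After 19 (gather 3 iron): cobalt=3 hammer=2 iron=3 ladder=1 silk=11
After 20 (craft torch): cobalt=3 hammer=2 silk=11 torch=1
After 21 (consume 10 silk): cobalt=3 hammer=2 silk=1 torch=1
After 22 (consume 1 silk): cobalt=3 hammer=2 torch=1
After 23 (gather 1 iron): cobalt=3 hammer=2 iron=1 torch=1
After 24 (consume 2 hammer): cobalt=3 iron=1 torch=1
After 25 (gather 3 cobalt): cobalt=6 iron=1 torch=1

Answer: cobalt=6 iron=1 torch=1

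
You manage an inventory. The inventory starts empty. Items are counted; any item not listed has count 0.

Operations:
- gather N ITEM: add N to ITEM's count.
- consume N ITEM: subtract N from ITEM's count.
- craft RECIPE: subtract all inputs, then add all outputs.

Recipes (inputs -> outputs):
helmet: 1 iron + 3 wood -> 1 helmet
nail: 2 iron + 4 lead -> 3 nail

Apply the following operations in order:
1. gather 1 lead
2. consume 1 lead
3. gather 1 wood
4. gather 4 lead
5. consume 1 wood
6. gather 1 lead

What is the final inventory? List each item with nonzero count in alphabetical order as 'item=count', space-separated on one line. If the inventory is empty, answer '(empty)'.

Answer: lead=5

Derivation:
After 1 (gather 1 lead): lead=1
After 2 (consume 1 lead): (empty)
After 3 (gather 1 wood): wood=1
After 4 (gather 4 lead): lead=4 wood=1
After 5 (consume 1 wood): lead=4
After 6 (gather 1 lead): lead=5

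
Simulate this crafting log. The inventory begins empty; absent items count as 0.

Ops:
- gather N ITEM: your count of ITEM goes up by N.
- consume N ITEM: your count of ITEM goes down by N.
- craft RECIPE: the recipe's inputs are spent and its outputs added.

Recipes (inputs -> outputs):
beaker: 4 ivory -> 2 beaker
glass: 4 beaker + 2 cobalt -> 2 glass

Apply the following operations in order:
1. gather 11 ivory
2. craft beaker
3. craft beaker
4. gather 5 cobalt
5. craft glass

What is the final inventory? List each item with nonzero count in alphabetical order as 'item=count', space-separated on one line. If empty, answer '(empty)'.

After 1 (gather 11 ivory): ivory=11
After 2 (craft beaker): beaker=2 ivory=7
After 3 (craft beaker): beaker=4 ivory=3
After 4 (gather 5 cobalt): beaker=4 cobalt=5 ivory=3
After 5 (craft glass): cobalt=3 glass=2 ivory=3

Answer: cobalt=3 glass=2 ivory=3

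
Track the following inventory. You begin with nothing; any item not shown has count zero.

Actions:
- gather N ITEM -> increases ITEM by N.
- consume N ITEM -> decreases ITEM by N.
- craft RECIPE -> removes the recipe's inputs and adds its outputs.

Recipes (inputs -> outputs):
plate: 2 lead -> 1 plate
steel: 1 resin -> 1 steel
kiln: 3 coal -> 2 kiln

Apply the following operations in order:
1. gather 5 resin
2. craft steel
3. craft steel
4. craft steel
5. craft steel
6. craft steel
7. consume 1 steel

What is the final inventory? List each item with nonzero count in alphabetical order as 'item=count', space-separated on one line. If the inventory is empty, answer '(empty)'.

Answer: steel=4

Derivation:
After 1 (gather 5 resin): resin=5
After 2 (craft steel): resin=4 steel=1
After 3 (craft steel): resin=3 steel=2
After 4 (craft steel): resin=2 steel=3
After 5 (craft steel): resin=1 steel=4
After 6 (craft steel): steel=5
After 7 (consume 1 steel): steel=4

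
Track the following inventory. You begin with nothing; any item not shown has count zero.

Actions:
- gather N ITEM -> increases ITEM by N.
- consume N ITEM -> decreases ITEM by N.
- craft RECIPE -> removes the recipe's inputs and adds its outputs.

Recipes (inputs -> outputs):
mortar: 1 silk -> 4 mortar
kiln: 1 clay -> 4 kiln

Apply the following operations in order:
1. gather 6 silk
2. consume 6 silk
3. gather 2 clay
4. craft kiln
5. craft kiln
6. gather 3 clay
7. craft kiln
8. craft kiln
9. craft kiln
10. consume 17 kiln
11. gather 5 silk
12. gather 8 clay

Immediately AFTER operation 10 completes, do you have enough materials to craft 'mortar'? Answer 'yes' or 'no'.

Answer: no

Derivation:
After 1 (gather 6 silk): silk=6
After 2 (consume 6 silk): (empty)
After 3 (gather 2 clay): clay=2
After 4 (craft kiln): clay=1 kiln=4
After 5 (craft kiln): kiln=8
After 6 (gather 3 clay): clay=3 kiln=8
After 7 (craft kiln): clay=2 kiln=12
After 8 (craft kiln): clay=1 kiln=16
After 9 (craft kiln): kiln=20
After 10 (consume 17 kiln): kiln=3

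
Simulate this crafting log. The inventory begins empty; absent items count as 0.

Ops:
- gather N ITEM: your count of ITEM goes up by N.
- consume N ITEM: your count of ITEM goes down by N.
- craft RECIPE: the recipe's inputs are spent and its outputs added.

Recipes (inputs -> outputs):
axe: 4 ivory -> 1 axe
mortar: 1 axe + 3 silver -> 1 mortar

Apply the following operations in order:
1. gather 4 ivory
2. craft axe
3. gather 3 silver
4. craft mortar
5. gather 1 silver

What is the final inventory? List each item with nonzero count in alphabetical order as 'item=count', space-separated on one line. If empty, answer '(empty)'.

After 1 (gather 4 ivory): ivory=4
After 2 (craft axe): axe=1
After 3 (gather 3 silver): axe=1 silver=3
After 4 (craft mortar): mortar=1
After 5 (gather 1 silver): mortar=1 silver=1

Answer: mortar=1 silver=1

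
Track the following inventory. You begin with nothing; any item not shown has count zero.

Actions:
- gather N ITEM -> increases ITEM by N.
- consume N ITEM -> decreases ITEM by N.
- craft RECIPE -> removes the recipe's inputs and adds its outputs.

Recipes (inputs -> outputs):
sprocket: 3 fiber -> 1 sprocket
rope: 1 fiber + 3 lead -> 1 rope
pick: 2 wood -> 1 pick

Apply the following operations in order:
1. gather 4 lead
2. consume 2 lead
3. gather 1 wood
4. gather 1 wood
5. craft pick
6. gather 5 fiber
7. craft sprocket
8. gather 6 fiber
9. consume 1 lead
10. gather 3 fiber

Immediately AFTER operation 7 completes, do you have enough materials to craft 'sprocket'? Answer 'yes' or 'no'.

Answer: no

Derivation:
After 1 (gather 4 lead): lead=4
After 2 (consume 2 lead): lead=2
After 3 (gather 1 wood): lead=2 wood=1
After 4 (gather 1 wood): lead=2 wood=2
After 5 (craft pick): lead=2 pick=1
After 6 (gather 5 fiber): fiber=5 lead=2 pick=1
After 7 (craft sprocket): fiber=2 lead=2 pick=1 sprocket=1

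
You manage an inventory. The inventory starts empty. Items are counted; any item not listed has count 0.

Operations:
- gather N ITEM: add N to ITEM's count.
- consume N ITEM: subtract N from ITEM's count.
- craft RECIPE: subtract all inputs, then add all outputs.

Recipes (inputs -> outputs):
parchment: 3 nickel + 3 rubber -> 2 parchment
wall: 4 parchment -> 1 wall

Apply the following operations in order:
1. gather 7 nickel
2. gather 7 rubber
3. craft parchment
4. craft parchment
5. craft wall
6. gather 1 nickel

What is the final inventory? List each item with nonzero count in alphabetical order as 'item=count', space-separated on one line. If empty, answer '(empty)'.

Answer: nickel=2 rubber=1 wall=1

Derivation:
After 1 (gather 7 nickel): nickel=7
After 2 (gather 7 rubber): nickel=7 rubber=7
After 3 (craft parchment): nickel=4 parchment=2 rubber=4
After 4 (craft parchment): nickel=1 parchment=4 rubber=1
After 5 (craft wall): nickel=1 rubber=1 wall=1
After 6 (gather 1 nickel): nickel=2 rubber=1 wall=1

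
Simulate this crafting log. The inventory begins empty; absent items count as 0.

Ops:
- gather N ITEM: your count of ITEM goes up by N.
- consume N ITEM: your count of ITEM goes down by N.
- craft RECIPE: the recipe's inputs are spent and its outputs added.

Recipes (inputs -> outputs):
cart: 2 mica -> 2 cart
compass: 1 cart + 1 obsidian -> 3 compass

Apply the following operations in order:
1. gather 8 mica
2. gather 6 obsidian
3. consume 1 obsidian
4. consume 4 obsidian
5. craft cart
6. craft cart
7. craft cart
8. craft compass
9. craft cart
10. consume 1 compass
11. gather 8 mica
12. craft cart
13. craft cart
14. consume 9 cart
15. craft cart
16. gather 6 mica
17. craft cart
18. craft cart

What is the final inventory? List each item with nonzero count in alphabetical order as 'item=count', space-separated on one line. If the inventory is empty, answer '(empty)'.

After 1 (gather 8 mica): mica=8
After 2 (gather 6 obsidian): mica=8 obsidian=6
After 3 (consume 1 obsidian): mica=8 obsidian=5
After 4 (consume 4 obsidian): mica=8 obsidian=1
After 5 (craft cart): cart=2 mica=6 obsidian=1
After 6 (craft cart): cart=4 mica=4 obsidian=1
After 7 (craft cart): cart=6 mica=2 obsidian=1
After 8 (craft compass): cart=5 compass=3 mica=2
After 9 (craft cart): cart=7 compass=3
After 10 (consume 1 compass): cart=7 compass=2
After 11 (gather 8 mica): cart=7 compass=2 mica=8
After 12 (craft cart): cart=9 compass=2 mica=6
After 13 (craft cart): cart=11 compass=2 mica=4
After 14 (consume 9 cart): cart=2 compass=2 mica=4
After 15 (craft cart): cart=4 compass=2 mica=2
After 16 (gather 6 mica): cart=4 compass=2 mica=8
After 17 (craft cart): cart=6 compass=2 mica=6
After 18 (craft cart): cart=8 compass=2 mica=4

Answer: cart=8 compass=2 mica=4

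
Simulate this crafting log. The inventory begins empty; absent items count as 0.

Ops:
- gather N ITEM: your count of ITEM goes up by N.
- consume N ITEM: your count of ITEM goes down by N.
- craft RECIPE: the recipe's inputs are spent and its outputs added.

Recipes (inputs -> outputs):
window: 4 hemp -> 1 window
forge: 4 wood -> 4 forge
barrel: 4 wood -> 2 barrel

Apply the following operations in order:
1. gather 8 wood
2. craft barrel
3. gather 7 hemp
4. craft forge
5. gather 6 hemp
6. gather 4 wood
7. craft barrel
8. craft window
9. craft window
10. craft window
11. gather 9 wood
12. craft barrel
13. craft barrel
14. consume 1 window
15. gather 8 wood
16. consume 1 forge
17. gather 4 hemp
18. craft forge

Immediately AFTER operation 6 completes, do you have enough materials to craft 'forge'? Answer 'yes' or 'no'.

Answer: yes

Derivation:
After 1 (gather 8 wood): wood=8
After 2 (craft barrel): barrel=2 wood=4
After 3 (gather 7 hemp): barrel=2 hemp=7 wood=4
After 4 (craft forge): barrel=2 forge=4 hemp=7
After 5 (gather 6 hemp): barrel=2 forge=4 hemp=13
After 6 (gather 4 wood): barrel=2 forge=4 hemp=13 wood=4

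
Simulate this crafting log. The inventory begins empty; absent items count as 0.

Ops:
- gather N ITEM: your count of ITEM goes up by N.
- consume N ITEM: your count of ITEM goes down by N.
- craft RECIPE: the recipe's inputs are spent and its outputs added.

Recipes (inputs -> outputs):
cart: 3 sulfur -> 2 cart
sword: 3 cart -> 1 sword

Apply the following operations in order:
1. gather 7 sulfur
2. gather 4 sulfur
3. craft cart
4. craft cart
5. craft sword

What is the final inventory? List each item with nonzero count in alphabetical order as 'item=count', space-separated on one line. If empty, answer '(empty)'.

After 1 (gather 7 sulfur): sulfur=7
After 2 (gather 4 sulfur): sulfur=11
After 3 (craft cart): cart=2 sulfur=8
After 4 (craft cart): cart=4 sulfur=5
After 5 (craft sword): cart=1 sulfur=5 sword=1

Answer: cart=1 sulfur=5 sword=1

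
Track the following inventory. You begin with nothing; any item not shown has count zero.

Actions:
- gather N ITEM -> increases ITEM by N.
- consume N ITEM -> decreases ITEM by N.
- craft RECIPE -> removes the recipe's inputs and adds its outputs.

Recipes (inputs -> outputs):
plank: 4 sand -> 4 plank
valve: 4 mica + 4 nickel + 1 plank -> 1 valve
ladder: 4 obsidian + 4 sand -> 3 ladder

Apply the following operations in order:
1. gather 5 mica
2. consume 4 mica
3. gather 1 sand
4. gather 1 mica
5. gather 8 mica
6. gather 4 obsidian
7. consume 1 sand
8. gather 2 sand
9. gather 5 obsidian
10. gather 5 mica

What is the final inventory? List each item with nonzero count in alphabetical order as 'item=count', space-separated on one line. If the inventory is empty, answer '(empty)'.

Answer: mica=15 obsidian=9 sand=2

Derivation:
After 1 (gather 5 mica): mica=5
After 2 (consume 4 mica): mica=1
After 3 (gather 1 sand): mica=1 sand=1
After 4 (gather 1 mica): mica=2 sand=1
After 5 (gather 8 mica): mica=10 sand=1
After 6 (gather 4 obsidian): mica=10 obsidian=4 sand=1
After 7 (consume 1 sand): mica=10 obsidian=4
After 8 (gather 2 sand): mica=10 obsidian=4 sand=2
After 9 (gather 5 obsidian): mica=10 obsidian=9 sand=2
After 10 (gather 5 mica): mica=15 obsidian=9 sand=2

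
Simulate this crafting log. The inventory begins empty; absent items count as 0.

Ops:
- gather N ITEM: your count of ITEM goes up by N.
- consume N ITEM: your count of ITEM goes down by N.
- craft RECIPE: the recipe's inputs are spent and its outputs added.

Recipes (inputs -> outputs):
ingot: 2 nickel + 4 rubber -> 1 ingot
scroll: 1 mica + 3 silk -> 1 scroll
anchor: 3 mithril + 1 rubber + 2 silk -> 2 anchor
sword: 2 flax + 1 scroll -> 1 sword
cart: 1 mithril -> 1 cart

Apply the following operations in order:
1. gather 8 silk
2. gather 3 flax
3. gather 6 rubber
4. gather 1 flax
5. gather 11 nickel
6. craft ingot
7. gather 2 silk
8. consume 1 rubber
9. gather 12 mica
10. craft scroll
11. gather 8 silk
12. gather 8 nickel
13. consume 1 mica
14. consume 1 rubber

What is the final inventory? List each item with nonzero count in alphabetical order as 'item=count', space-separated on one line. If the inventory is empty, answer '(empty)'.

After 1 (gather 8 silk): silk=8
After 2 (gather 3 flax): flax=3 silk=8
After 3 (gather 6 rubber): flax=3 rubber=6 silk=8
After 4 (gather 1 flax): flax=4 rubber=6 silk=8
After 5 (gather 11 nickel): flax=4 nickel=11 rubber=6 silk=8
After 6 (craft ingot): flax=4 ingot=1 nickel=9 rubber=2 silk=8
After 7 (gather 2 silk): flax=4 ingot=1 nickel=9 rubber=2 silk=10
After 8 (consume 1 rubber): flax=4 ingot=1 nickel=9 rubber=1 silk=10
After 9 (gather 12 mica): flax=4 ingot=1 mica=12 nickel=9 rubber=1 silk=10
After 10 (craft scroll): flax=4 ingot=1 mica=11 nickel=9 rubber=1 scroll=1 silk=7
After 11 (gather 8 silk): flax=4 ingot=1 mica=11 nickel=9 rubber=1 scroll=1 silk=15
After 12 (gather 8 nickel): flax=4 ingot=1 mica=11 nickel=17 rubber=1 scroll=1 silk=15
After 13 (consume 1 mica): flax=4 ingot=1 mica=10 nickel=17 rubber=1 scroll=1 silk=15
After 14 (consume 1 rubber): flax=4 ingot=1 mica=10 nickel=17 scroll=1 silk=15

Answer: flax=4 ingot=1 mica=10 nickel=17 scroll=1 silk=15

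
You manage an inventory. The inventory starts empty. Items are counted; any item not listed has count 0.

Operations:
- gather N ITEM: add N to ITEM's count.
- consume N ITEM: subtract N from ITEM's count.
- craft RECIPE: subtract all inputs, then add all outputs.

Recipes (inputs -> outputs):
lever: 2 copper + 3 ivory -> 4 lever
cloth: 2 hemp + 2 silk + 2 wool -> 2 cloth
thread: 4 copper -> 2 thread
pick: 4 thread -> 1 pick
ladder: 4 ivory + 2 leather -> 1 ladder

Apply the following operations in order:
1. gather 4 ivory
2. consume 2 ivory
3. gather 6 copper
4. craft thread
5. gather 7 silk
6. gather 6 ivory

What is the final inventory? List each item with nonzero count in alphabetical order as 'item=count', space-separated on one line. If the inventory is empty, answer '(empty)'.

After 1 (gather 4 ivory): ivory=4
After 2 (consume 2 ivory): ivory=2
After 3 (gather 6 copper): copper=6 ivory=2
After 4 (craft thread): copper=2 ivory=2 thread=2
After 5 (gather 7 silk): copper=2 ivory=2 silk=7 thread=2
After 6 (gather 6 ivory): copper=2 ivory=8 silk=7 thread=2

Answer: copper=2 ivory=8 silk=7 thread=2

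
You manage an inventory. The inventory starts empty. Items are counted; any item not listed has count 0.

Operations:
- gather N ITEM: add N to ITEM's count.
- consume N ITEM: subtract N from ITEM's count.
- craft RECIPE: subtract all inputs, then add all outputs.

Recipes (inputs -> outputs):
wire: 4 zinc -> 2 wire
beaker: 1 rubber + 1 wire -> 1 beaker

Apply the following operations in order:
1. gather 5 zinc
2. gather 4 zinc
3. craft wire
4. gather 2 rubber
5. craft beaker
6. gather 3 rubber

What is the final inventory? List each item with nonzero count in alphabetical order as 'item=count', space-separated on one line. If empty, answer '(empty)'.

After 1 (gather 5 zinc): zinc=5
After 2 (gather 4 zinc): zinc=9
After 3 (craft wire): wire=2 zinc=5
After 4 (gather 2 rubber): rubber=2 wire=2 zinc=5
After 5 (craft beaker): beaker=1 rubber=1 wire=1 zinc=5
After 6 (gather 3 rubber): beaker=1 rubber=4 wire=1 zinc=5

Answer: beaker=1 rubber=4 wire=1 zinc=5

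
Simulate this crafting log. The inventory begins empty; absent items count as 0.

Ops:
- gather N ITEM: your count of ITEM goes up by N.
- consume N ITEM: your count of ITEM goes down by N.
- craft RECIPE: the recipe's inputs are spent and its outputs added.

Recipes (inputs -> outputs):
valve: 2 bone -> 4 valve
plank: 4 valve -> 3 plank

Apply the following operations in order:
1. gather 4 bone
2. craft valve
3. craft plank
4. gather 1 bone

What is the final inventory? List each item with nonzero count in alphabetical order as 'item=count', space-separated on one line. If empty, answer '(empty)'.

Answer: bone=3 plank=3

Derivation:
After 1 (gather 4 bone): bone=4
After 2 (craft valve): bone=2 valve=4
After 3 (craft plank): bone=2 plank=3
After 4 (gather 1 bone): bone=3 plank=3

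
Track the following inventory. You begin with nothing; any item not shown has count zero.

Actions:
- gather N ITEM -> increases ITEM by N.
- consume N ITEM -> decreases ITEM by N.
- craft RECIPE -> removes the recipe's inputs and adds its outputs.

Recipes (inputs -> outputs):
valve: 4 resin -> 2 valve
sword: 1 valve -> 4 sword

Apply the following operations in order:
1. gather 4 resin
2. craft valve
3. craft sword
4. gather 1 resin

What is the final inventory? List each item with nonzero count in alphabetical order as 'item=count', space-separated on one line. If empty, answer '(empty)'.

Answer: resin=1 sword=4 valve=1

Derivation:
After 1 (gather 4 resin): resin=4
After 2 (craft valve): valve=2
After 3 (craft sword): sword=4 valve=1
After 4 (gather 1 resin): resin=1 sword=4 valve=1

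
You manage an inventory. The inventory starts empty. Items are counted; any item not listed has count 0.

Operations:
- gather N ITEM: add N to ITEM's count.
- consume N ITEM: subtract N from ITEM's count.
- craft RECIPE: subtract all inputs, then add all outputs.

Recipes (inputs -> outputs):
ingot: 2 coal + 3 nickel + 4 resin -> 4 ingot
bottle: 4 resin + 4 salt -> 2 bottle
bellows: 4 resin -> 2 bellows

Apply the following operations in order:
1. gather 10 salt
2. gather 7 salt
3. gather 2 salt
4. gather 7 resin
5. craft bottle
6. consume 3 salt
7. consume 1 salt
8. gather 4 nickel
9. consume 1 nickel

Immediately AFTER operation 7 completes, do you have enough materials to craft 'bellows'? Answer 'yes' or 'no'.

Answer: no

Derivation:
After 1 (gather 10 salt): salt=10
After 2 (gather 7 salt): salt=17
After 3 (gather 2 salt): salt=19
After 4 (gather 7 resin): resin=7 salt=19
After 5 (craft bottle): bottle=2 resin=3 salt=15
After 6 (consume 3 salt): bottle=2 resin=3 salt=12
After 7 (consume 1 salt): bottle=2 resin=3 salt=11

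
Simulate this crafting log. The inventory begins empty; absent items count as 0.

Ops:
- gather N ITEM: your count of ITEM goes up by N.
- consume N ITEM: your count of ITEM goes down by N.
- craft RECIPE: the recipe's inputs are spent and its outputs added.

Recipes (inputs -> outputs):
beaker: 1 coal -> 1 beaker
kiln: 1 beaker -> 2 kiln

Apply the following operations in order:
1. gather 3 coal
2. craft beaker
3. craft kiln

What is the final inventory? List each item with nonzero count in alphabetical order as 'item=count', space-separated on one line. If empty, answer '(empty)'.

Answer: coal=2 kiln=2

Derivation:
After 1 (gather 3 coal): coal=3
After 2 (craft beaker): beaker=1 coal=2
After 3 (craft kiln): coal=2 kiln=2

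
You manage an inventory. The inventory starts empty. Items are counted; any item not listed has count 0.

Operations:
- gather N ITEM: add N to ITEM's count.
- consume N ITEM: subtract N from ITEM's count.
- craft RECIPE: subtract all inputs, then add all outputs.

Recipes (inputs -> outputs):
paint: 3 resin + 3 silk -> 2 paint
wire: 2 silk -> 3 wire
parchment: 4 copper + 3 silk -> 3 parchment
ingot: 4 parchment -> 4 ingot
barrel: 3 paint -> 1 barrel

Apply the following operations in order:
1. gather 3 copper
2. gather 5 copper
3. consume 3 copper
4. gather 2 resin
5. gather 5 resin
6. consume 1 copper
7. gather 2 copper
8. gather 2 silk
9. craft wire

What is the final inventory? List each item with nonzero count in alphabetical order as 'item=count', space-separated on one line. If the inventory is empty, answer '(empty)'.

After 1 (gather 3 copper): copper=3
After 2 (gather 5 copper): copper=8
After 3 (consume 3 copper): copper=5
After 4 (gather 2 resin): copper=5 resin=2
After 5 (gather 5 resin): copper=5 resin=7
After 6 (consume 1 copper): copper=4 resin=7
After 7 (gather 2 copper): copper=6 resin=7
After 8 (gather 2 silk): copper=6 resin=7 silk=2
After 9 (craft wire): copper=6 resin=7 wire=3

Answer: copper=6 resin=7 wire=3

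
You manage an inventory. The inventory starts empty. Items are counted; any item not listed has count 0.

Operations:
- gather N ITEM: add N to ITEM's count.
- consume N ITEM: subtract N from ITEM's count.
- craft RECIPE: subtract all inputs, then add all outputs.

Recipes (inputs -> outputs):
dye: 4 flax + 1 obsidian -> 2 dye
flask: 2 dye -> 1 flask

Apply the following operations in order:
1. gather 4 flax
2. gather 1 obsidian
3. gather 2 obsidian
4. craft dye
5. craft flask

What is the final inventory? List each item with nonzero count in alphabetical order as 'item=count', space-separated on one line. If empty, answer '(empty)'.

Answer: flask=1 obsidian=2

Derivation:
After 1 (gather 4 flax): flax=4
After 2 (gather 1 obsidian): flax=4 obsidian=1
After 3 (gather 2 obsidian): flax=4 obsidian=3
After 4 (craft dye): dye=2 obsidian=2
After 5 (craft flask): flask=1 obsidian=2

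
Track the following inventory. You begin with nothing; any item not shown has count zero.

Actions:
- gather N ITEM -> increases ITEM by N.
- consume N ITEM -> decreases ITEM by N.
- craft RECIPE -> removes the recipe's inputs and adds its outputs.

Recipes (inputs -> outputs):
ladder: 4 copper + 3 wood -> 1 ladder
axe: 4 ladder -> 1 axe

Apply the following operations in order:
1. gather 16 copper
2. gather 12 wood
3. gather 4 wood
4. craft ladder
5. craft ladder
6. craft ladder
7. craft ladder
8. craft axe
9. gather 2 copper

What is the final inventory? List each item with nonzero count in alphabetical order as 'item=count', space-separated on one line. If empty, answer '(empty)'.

Answer: axe=1 copper=2 wood=4

Derivation:
After 1 (gather 16 copper): copper=16
After 2 (gather 12 wood): copper=16 wood=12
After 3 (gather 4 wood): copper=16 wood=16
After 4 (craft ladder): copper=12 ladder=1 wood=13
After 5 (craft ladder): copper=8 ladder=2 wood=10
After 6 (craft ladder): copper=4 ladder=3 wood=7
After 7 (craft ladder): ladder=4 wood=4
After 8 (craft axe): axe=1 wood=4
After 9 (gather 2 copper): axe=1 copper=2 wood=4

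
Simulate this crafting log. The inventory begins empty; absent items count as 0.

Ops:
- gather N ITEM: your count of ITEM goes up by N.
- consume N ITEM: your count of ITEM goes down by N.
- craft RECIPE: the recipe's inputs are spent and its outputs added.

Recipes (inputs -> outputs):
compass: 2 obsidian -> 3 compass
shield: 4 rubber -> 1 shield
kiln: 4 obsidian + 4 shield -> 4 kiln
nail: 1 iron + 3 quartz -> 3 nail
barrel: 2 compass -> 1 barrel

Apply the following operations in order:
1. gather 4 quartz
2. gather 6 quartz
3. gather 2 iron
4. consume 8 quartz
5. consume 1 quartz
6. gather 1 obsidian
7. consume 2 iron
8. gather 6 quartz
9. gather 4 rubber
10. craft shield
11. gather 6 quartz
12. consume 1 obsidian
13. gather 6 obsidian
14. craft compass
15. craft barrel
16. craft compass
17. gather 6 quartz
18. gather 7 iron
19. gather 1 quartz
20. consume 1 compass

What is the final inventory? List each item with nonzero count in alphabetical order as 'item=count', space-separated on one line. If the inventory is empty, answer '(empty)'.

Answer: barrel=1 compass=3 iron=7 obsidian=2 quartz=20 shield=1

Derivation:
After 1 (gather 4 quartz): quartz=4
After 2 (gather 6 quartz): quartz=10
After 3 (gather 2 iron): iron=2 quartz=10
After 4 (consume 8 quartz): iron=2 quartz=2
After 5 (consume 1 quartz): iron=2 quartz=1
After 6 (gather 1 obsidian): iron=2 obsidian=1 quartz=1
After 7 (consume 2 iron): obsidian=1 quartz=1
After 8 (gather 6 quartz): obsidian=1 quartz=7
After 9 (gather 4 rubber): obsidian=1 quartz=7 rubber=4
After 10 (craft shield): obsidian=1 quartz=7 shield=1
After 11 (gather 6 quartz): obsidian=1 quartz=13 shield=1
After 12 (consume 1 obsidian): quartz=13 shield=1
After 13 (gather 6 obsidian): obsidian=6 quartz=13 shield=1
After 14 (craft compass): compass=3 obsidian=4 quartz=13 shield=1
After 15 (craft barrel): barrel=1 compass=1 obsidian=4 quartz=13 shield=1
After 16 (craft compass): barrel=1 compass=4 obsidian=2 quartz=13 shield=1
After 17 (gather 6 quartz): barrel=1 compass=4 obsidian=2 quartz=19 shield=1
After 18 (gather 7 iron): barrel=1 compass=4 iron=7 obsidian=2 quartz=19 shield=1
After 19 (gather 1 quartz): barrel=1 compass=4 iron=7 obsidian=2 quartz=20 shield=1
After 20 (consume 1 compass): barrel=1 compass=3 iron=7 obsidian=2 quartz=20 shield=1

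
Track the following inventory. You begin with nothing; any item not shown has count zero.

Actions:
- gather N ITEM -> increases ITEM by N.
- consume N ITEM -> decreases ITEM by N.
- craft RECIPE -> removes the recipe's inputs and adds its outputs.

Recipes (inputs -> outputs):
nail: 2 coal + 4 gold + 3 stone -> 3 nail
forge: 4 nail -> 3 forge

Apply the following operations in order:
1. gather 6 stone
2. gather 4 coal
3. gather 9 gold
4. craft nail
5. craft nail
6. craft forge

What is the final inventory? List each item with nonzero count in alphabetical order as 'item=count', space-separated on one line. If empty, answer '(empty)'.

After 1 (gather 6 stone): stone=6
After 2 (gather 4 coal): coal=4 stone=6
After 3 (gather 9 gold): coal=4 gold=9 stone=6
After 4 (craft nail): coal=2 gold=5 nail=3 stone=3
After 5 (craft nail): gold=1 nail=6
After 6 (craft forge): forge=3 gold=1 nail=2

Answer: forge=3 gold=1 nail=2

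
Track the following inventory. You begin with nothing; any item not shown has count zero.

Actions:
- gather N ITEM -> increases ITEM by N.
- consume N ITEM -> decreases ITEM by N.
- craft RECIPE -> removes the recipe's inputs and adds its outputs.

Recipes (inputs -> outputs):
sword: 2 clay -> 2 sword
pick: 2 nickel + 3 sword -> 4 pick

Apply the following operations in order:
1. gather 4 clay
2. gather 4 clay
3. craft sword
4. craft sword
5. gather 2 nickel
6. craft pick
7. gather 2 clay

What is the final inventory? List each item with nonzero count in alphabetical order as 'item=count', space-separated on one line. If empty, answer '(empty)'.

After 1 (gather 4 clay): clay=4
After 2 (gather 4 clay): clay=8
After 3 (craft sword): clay=6 sword=2
After 4 (craft sword): clay=4 sword=4
After 5 (gather 2 nickel): clay=4 nickel=2 sword=4
After 6 (craft pick): clay=4 pick=4 sword=1
After 7 (gather 2 clay): clay=6 pick=4 sword=1

Answer: clay=6 pick=4 sword=1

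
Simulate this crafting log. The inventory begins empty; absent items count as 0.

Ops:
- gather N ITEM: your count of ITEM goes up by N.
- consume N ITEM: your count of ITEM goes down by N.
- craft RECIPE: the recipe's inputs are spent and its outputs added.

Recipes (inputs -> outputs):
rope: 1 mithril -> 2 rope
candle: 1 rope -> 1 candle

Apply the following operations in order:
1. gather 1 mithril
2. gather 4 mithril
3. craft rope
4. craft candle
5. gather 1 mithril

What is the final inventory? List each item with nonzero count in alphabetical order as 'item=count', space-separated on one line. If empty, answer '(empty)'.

After 1 (gather 1 mithril): mithril=1
After 2 (gather 4 mithril): mithril=5
After 3 (craft rope): mithril=4 rope=2
After 4 (craft candle): candle=1 mithril=4 rope=1
After 5 (gather 1 mithril): candle=1 mithril=5 rope=1

Answer: candle=1 mithril=5 rope=1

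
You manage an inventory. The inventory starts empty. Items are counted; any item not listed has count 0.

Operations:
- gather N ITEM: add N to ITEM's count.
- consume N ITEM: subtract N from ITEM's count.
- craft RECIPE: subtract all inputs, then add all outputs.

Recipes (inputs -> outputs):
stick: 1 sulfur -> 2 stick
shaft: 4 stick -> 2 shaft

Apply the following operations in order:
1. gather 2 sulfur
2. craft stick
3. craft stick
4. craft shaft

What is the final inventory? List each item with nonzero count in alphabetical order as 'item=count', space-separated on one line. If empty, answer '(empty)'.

After 1 (gather 2 sulfur): sulfur=2
After 2 (craft stick): stick=2 sulfur=1
After 3 (craft stick): stick=4
After 4 (craft shaft): shaft=2

Answer: shaft=2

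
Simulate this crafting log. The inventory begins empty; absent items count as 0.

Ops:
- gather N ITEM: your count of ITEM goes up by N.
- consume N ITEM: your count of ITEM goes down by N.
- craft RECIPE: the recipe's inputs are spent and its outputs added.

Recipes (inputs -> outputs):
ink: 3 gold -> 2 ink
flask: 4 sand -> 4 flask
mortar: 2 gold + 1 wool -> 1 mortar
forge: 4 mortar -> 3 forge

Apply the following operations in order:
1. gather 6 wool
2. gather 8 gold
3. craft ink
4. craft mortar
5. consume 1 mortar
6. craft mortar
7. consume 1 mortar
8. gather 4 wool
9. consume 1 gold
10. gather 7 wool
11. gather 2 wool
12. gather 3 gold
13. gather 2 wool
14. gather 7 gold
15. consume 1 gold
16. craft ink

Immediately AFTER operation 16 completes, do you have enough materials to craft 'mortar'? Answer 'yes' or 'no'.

After 1 (gather 6 wool): wool=6
After 2 (gather 8 gold): gold=8 wool=6
After 3 (craft ink): gold=5 ink=2 wool=6
After 4 (craft mortar): gold=3 ink=2 mortar=1 wool=5
After 5 (consume 1 mortar): gold=3 ink=2 wool=5
After 6 (craft mortar): gold=1 ink=2 mortar=1 wool=4
After 7 (consume 1 mortar): gold=1 ink=2 wool=4
After 8 (gather 4 wool): gold=1 ink=2 wool=8
After 9 (consume 1 gold): ink=2 wool=8
After 10 (gather 7 wool): ink=2 wool=15
After 11 (gather 2 wool): ink=2 wool=17
After 12 (gather 3 gold): gold=3 ink=2 wool=17
After 13 (gather 2 wool): gold=3 ink=2 wool=19
After 14 (gather 7 gold): gold=10 ink=2 wool=19
After 15 (consume 1 gold): gold=9 ink=2 wool=19
After 16 (craft ink): gold=6 ink=4 wool=19

Answer: yes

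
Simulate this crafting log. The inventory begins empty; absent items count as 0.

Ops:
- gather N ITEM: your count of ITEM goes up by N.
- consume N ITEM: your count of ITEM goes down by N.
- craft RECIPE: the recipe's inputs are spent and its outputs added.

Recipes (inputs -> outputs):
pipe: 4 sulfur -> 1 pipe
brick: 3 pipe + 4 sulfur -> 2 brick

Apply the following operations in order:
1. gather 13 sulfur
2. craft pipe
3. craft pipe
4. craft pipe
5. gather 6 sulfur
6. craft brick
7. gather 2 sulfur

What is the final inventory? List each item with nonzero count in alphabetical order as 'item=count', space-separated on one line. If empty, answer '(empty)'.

Answer: brick=2 sulfur=5

Derivation:
After 1 (gather 13 sulfur): sulfur=13
After 2 (craft pipe): pipe=1 sulfur=9
After 3 (craft pipe): pipe=2 sulfur=5
After 4 (craft pipe): pipe=3 sulfur=1
After 5 (gather 6 sulfur): pipe=3 sulfur=7
After 6 (craft brick): brick=2 sulfur=3
After 7 (gather 2 sulfur): brick=2 sulfur=5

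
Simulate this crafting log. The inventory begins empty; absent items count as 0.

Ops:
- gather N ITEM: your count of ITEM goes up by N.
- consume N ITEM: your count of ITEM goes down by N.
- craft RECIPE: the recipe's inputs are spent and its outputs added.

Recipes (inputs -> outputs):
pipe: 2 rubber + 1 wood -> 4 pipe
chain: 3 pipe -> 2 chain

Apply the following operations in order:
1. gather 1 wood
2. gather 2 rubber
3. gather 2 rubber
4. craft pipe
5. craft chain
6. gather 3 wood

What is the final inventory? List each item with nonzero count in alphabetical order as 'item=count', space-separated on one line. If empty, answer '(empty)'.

Answer: chain=2 pipe=1 rubber=2 wood=3

Derivation:
After 1 (gather 1 wood): wood=1
After 2 (gather 2 rubber): rubber=2 wood=1
After 3 (gather 2 rubber): rubber=4 wood=1
After 4 (craft pipe): pipe=4 rubber=2
After 5 (craft chain): chain=2 pipe=1 rubber=2
After 6 (gather 3 wood): chain=2 pipe=1 rubber=2 wood=3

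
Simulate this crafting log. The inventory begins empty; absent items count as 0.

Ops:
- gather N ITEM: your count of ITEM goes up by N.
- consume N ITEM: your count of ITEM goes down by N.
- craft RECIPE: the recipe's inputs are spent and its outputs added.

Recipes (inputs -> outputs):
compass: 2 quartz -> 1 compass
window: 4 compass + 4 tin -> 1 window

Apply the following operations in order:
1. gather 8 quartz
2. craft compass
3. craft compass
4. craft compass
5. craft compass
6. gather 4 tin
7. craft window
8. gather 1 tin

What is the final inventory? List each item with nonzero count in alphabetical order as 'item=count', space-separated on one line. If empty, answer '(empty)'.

After 1 (gather 8 quartz): quartz=8
After 2 (craft compass): compass=1 quartz=6
After 3 (craft compass): compass=2 quartz=4
After 4 (craft compass): compass=3 quartz=2
After 5 (craft compass): compass=4
After 6 (gather 4 tin): compass=4 tin=4
After 7 (craft window): window=1
After 8 (gather 1 tin): tin=1 window=1

Answer: tin=1 window=1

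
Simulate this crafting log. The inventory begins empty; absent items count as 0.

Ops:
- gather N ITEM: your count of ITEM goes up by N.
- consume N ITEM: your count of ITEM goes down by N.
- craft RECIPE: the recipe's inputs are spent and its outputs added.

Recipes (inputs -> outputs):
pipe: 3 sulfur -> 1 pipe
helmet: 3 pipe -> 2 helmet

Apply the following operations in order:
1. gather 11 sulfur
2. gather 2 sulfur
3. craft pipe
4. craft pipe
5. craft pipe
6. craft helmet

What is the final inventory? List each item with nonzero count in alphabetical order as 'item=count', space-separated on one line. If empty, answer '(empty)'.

After 1 (gather 11 sulfur): sulfur=11
After 2 (gather 2 sulfur): sulfur=13
After 3 (craft pipe): pipe=1 sulfur=10
After 4 (craft pipe): pipe=2 sulfur=7
After 5 (craft pipe): pipe=3 sulfur=4
After 6 (craft helmet): helmet=2 sulfur=4

Answer: helmet=2 sulfur=4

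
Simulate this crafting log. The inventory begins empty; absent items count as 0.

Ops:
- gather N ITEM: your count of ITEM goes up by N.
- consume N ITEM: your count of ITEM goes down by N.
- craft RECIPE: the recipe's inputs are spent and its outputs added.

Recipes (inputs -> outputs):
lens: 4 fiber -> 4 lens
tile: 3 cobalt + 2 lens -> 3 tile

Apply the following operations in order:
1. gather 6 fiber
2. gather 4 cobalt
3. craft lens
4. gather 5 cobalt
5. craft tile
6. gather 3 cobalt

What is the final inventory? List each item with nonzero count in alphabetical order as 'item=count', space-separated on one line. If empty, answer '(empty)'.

After 1 (gather 6 fiber): fiber=6
After 2 (gather 4 cobalt): cobalt=4 fiber=6
After 3 (craft lens): cobalt=4 fiber=2 lens=4
After 4 (gather 5 cobalt): cobalt=9 fiber=2 lens=4
After 5 (craft tile): cobalt=6 fiber=2 lens=2 tile=3
After 6 (gather 3 cobalt): cobalt=9 fiber=2 lens=2 tile=3

Answer: cobalt=9 fiber=2 lens=2 tile=3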